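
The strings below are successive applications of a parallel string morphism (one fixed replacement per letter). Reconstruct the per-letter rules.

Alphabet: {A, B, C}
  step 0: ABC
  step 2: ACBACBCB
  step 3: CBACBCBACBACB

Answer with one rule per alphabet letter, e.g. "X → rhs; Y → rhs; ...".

A->CB, B->CB, C->A

  step 2 ⇒ step 3: ACBACBCB ⇒ CB·A·CB·CB·A·CB·A·CB
    A ↦ CB
    B ↦ CB
    C ↦ A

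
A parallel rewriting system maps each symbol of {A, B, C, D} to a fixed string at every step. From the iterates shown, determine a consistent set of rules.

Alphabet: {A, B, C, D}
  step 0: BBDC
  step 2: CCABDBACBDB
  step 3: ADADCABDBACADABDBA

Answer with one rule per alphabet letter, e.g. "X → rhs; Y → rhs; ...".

A->C, B->A, C->AD, D->BDB

  step 2 ⇒ step 3: CCABDBACBDB ⇒ AD·AD·C·A·BDB·A·C·AD·A·BDB·A
    A ↦ C
    B ↦ A
    C ↦ AD
    D ↦ BDB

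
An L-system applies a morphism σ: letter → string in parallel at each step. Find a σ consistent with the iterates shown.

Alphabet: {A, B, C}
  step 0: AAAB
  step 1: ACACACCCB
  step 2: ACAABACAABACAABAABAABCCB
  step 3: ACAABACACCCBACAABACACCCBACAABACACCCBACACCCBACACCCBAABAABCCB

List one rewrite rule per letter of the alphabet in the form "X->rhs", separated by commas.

  step 2 ⇒ step 3: ACAABACAABACAABAABAABCCB ⇒ AC·AAB·AC·AC·CCB·AC·AAB·AC·AC·CCB·AC·AAB·AC·AC·CCB·AC·AC·CCB·AC·AC·CCB·AAB·AAB·CCB
    A ↦ AC
    B ↦ CCB
    C ↦ AAB

A->AC, B->CCB, C->AAB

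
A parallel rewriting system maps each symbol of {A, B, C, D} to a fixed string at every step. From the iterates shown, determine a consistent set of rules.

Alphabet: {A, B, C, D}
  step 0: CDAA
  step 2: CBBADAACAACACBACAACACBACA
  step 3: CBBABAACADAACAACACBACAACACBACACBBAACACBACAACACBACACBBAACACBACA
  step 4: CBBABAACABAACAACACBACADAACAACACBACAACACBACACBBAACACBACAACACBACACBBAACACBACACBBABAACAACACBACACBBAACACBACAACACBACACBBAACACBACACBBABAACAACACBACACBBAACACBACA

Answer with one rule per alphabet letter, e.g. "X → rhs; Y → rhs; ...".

A->ACA, B->BA, C->CB, D->DA

  step 3 ⇒ step 4: CBBABAACADAACAACACBACAACACBACACBBAACACBACAACACBACACBBAACACBACA ⇒ CB·BA·BA·ACA·BA·ACA·ACA·CB·ACA·DA·ACA·ACA·CB·ACA·ACA·CB·ACA·CB·BA·ACA·CB·ACA·ACA·CB·ACA·CB·BA·ACA·CB·ACA·CB·BA·BA·ACA·ACA·CB·ACA·CB·BA·ACA·CB·ACA·ACA·CB·ACA·CB·BA·ACA·CB·ACA·CB·BA·BA·ACA·ACA·CB·ACA·CB·BA·ACA·CB·ACA
    A ↦ ACA
    B ↦ BA
    C ↦ CB
    D ↦ DA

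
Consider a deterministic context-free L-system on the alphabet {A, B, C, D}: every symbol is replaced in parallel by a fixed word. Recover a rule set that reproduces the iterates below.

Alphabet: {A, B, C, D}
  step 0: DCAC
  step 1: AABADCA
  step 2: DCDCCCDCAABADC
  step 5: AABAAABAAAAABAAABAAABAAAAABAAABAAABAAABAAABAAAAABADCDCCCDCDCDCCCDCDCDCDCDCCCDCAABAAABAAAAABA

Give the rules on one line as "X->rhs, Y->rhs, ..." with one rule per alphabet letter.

A->DC, B->CC, C->A, D->AAB

  step 1 ⇒ step 2: AABADCA ⇒ DC·DC·CC·DC·AAB·A·DC
    A ↦ DC
    B ↦ CC
    C ↦ A
    D ↦ AAB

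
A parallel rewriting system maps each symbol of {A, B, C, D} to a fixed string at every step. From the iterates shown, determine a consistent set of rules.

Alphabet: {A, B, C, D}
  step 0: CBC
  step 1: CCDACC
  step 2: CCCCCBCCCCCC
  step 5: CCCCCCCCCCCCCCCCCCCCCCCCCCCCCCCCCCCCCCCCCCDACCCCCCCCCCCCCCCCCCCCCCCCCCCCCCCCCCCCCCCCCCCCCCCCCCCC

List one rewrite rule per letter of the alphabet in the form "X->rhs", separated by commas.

A->CC, B->DA, C->CC, D->CB

  step 1 ⇒ step 2: CCDACC ⇒ CC·CC·CB·CC·CC·CC
    A ↦ CC
    C ↦ CC
    D ↦ CB
  step 0 ⇒ step 1: CBC ⇒ CC·DA·CC
    B ↦ DA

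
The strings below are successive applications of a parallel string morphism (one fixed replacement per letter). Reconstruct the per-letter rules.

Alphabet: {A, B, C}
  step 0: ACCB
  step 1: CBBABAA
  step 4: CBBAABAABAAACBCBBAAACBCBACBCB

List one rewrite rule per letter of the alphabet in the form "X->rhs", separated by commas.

  step 0 ⇒ step 1: ACCB ⇒ CB·BA·BA·A
    A ↦ CB
    B ↦ A
    C ↦ BA

A->CB, B->A, C->BA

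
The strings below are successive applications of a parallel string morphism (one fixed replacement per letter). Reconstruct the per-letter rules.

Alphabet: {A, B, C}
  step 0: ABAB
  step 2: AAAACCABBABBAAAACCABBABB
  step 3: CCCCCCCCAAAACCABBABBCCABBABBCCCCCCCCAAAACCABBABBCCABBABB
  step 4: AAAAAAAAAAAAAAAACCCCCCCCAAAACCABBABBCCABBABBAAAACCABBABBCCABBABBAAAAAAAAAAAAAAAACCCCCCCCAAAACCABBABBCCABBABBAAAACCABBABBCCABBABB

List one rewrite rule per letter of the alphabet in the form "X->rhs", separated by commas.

A->CC, B->ABB, C->AA

  step 3 ⇒ step 4: CCCCCCCCAAAACCABBABBCCABBABBCCCCCCCCAAAACCABBABBCCABBABB ⇒ AA·AA·AA·AA·AA·AA·AA·AA·CC·CC·CC·CC·AA·AA·CC·ABB·ABB·CC·ABB·ABB·AA·AA·CC·ABB·ABB·CC·ABB·ABB·AA·AA·AA·AA·AA·AA·AA·AA·CC·CC·CC·CC·AA·AA·CC·ABB·ABB·CC·ABB·ABB·AA·AA·CC·ABB·ABB·CC·ABB·ABB
    A ↦ CC
    B ↦ ABB
    C ↦ AA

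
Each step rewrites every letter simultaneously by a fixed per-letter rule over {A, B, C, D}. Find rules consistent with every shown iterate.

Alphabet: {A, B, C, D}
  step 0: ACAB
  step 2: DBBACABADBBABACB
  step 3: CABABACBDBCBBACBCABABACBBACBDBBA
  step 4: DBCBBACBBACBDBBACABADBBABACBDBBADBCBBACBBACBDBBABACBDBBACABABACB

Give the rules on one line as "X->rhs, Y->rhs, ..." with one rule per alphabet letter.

  step 3 ⇒ step 4: CABABACBDBCBBACBCABABACBBACBDBBA ⇒ DB·CB·BA·CB·BA·CB·DB·BA·CA·BA·DB·BA·BA·CB·DB·BA·DB·CB·BA·CB·BA·CB·DB·BA·BA·CB·DB·BA·CA·BA·BA·CB
    A ↦ CB
    B ↦ BA
    C ↦ DB
    D ↦ CA

A->CB, B->BA, C->DB, D->CA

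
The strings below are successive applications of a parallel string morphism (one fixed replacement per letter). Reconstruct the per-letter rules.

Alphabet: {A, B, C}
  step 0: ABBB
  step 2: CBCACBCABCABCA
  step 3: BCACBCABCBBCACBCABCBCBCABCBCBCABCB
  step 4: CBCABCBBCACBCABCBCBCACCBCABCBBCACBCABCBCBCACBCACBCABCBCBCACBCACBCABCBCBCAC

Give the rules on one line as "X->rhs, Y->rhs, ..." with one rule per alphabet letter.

  step 3 ⇒ step 4: BCACBCABCBBCACBCABCBCBCABCBCBCABCB ⇒ C·BCA·BCB·BCA·C·BCA·BCB·C·BCA·C·C·BCA·BCB·BCA·C·BCA·BCB·C·BCA·C·BCA·C·BCA·BCB·C·BCA·C·BCA·C·BCA·BCB·C·BCA·C
    A ↦ BCB
    B ↦ C
    C ↦ BCA

A->BCB, B->C, C->BCA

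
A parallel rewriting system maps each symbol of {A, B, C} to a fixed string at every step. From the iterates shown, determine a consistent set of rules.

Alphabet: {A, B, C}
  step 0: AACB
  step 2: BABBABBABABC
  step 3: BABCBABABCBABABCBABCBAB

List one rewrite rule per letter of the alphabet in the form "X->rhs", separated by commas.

  step 2 ⇒ step 3: BABBABBABABC ⇒ BA·BC·BA·BA·BC·BA·BA·BC·BA·BC·BA·B
    A ↦ BC
    B ↦ BA
    C ↦ B

A->BC, B->BA, C->B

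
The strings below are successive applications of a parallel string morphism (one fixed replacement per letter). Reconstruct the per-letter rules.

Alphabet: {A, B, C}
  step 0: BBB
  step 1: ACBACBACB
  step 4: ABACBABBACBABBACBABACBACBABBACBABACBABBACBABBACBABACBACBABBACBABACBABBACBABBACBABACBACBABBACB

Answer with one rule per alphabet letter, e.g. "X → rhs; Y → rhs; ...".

  step 0 ⇒ step 1: BBB ⇒ ACB·ACB·ACB
    B ↦ ACB
    A ↦ AB  (constrained at step 1)
    C ↦ B  (constrained at step 1)

A->AB, B->ACB, C->B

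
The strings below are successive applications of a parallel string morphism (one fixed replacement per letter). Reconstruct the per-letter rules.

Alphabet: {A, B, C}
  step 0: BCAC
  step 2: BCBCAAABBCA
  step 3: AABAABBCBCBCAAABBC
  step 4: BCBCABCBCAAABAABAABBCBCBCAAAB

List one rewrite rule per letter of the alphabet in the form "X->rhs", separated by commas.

A->BC, B->A, C->AB

  step 3 ⇒ step 4: AABAABBCBCBCAAABBC ⇒ BC·BC·A·BC·BC·A·A·AB·A·AB·A·AB·BC·BC·BC·A·A·AB
    A ↦ BC
    B ↦ A
    C ↦ AB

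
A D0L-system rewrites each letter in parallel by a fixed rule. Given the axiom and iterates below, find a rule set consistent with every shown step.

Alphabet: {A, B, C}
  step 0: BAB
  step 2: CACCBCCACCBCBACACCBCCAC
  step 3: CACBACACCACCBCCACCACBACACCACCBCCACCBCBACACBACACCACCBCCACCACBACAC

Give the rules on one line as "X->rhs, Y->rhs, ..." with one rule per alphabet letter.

A->BA, B->CBC, C->CAC

  step 2 ⇒ step 3: CACCBCCACCBCBACACCBCCAC ⇒ CAC·BA·CAC·CAC·CBC·CAC·CAC·BA·CAC·CAC·CBC·CAC·CBC·BA·CAC·BA·CAC·CAC·CBC·CAC·CAC·BA·CAC
    A ↦ BA
    B ↦ CBC
    C ↦ CAC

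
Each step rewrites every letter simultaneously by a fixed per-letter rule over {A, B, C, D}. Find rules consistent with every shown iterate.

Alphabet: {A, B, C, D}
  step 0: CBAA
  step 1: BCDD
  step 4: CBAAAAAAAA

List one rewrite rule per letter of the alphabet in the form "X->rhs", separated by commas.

A->D, B->C, C->B, D->AA

  step 0 ⇒ step 1: CBAA ⇒ B·C·D·D
    A ↦ D
    B ↦ C
    C ↦ B
    D ↦ AA  (constrained at step 1)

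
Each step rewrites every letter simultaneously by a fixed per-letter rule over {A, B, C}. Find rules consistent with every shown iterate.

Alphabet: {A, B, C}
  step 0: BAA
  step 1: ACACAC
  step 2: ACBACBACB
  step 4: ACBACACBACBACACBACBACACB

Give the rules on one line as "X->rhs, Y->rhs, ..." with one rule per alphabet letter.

  step 1 ⇒ step 2: ACACAC ⇒ AC·B·AC·B·AC·B
    A ↦ AC
    C ↦ B
  step 0 ⇒ step 1: BAA ⇒ AC·AC·AC
    B ↦ AC

A->AC, B->AC, C->B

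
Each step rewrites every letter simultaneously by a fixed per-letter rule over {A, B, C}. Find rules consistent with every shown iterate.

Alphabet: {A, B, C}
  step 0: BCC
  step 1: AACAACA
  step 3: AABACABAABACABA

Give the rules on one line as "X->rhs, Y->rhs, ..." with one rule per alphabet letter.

  step 0 ⇒ step 1: BCC ⇒ A·ACA·ACA
    B ↦ A
    C ↦ ACA
    A ↦ B  (constrained at step 1)

A->B, B->A, C->ACA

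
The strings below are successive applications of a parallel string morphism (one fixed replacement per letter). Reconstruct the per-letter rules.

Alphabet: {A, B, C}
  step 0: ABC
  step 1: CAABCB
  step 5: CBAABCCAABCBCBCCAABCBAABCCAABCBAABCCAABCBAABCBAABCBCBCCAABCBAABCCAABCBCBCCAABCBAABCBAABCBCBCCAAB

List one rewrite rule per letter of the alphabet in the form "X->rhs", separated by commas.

A->C, B->AAB, C->CB

  step 0 ⇒ step 1: ABC ⇒ C·AAB·CB
    A ↦ C
    B ↦ AAB
    C ↦ CB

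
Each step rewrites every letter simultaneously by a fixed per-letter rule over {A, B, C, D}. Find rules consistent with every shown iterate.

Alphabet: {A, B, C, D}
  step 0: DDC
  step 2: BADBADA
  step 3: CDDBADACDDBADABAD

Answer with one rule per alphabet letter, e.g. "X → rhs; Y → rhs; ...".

A->BAD, B->CDD, C->D, D->A

  step 2 ⇒ step 3: BADBADA ⇒ CDD·BAD·A·CDD·BAD·A·BAD
    A ↦ BAD
    B ↦ CDD
    D ↦ A
    C ↦ D  (constrained at step 0)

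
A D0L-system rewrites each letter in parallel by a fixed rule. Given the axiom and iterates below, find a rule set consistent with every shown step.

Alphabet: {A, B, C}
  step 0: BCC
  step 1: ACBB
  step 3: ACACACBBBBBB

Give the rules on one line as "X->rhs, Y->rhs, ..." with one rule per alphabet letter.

A->BB, B->AC, C->B

  step 0 ⇒ step 1: BCC ⇒ AC·B·B
    B ↦ AC
    C ↦ B
    A ↦ BB  (constrained at step 1)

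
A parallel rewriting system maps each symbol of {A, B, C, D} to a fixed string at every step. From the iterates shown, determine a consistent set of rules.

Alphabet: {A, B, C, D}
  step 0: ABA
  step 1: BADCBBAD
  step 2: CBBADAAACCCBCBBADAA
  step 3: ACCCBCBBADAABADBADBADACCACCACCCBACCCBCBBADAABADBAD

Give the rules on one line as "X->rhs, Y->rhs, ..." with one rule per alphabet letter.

A->BAD, B->CB, C->ACC, D->AA

  step 2 ⇒ step 3: CBBADAAACCCBCBBADAA ⇒ ACC·CB·CB·BAD·AA·BAD·BAD·BAD·ACC·ACC·ACC·CB·ACC·CB·CB·BAD·AA·BAD·BAD
    A ↦ BAD
    B ↦ CB
    C ↦ ACC
    D ↦ AA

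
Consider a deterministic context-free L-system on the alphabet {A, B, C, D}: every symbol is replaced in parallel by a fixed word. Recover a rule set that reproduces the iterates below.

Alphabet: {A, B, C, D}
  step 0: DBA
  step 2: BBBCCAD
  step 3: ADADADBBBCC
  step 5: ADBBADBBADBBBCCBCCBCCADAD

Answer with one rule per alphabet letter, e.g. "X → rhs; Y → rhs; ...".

A->B, B->AD, C->B, D->CC

  step 2 ⇒ step 3: BBBCCAD ⇒ AD·AD·AD·B·B·B·CC
    A ↦ B
    B ↦ AD
    C ↦ B
    D ↦ CC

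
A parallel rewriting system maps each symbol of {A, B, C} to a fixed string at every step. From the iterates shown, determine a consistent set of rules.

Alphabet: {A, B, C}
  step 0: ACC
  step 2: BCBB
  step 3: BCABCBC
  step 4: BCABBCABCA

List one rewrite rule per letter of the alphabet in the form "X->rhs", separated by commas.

A->B, B->BC, C->A

  step 3 ⇒ step 4: BCABCBC ⇒ BC·A·B·BC·A·BC·A
    A ↦ B
    B ↦ BC
    C ↦ A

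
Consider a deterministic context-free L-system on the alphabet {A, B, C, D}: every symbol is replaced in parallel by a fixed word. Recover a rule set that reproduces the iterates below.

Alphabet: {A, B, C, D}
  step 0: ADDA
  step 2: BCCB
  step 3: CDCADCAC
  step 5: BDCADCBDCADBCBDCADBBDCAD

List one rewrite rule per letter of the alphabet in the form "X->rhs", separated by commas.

  step 2 ⇒ step 3: BCCB ⇒ C·DCA·DCA·C
    B ↦ C
    C ↦ DCA
    A ↦ D  (constrained at step 0)
    D ↦ B  (constrained at step 0)

A->D, B->C, C->DCA, D->B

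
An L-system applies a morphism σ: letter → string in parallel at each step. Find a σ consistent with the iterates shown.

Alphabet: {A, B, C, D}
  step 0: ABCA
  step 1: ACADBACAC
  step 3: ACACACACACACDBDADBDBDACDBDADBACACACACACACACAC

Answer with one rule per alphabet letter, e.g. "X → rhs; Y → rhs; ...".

A->AC, B->ADB, C->AC, D->DBD

  step 0 ⇒ step 1: ABCA ⇒ AC·ADB·AC·AC
    A ↦ AC
    B ↦ ADB
    C ↦ AC
    D ↦ DBD  (constrained at step 1)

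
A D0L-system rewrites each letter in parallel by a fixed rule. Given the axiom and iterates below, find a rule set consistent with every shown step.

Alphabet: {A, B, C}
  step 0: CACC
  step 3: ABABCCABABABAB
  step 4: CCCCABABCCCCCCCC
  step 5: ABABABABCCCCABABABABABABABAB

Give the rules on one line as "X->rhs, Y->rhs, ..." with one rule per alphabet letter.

A->C, B->C, C->AB

  step 4 ⇒ step 5: CCCCABABCCCCCCCC ⇒ AB·AB·AB·AB·C·C·C·C·AB·AB·AB·AB·AB·AB·AB·AB
    A ↦ C
    B ↦ C
    C ↦ AB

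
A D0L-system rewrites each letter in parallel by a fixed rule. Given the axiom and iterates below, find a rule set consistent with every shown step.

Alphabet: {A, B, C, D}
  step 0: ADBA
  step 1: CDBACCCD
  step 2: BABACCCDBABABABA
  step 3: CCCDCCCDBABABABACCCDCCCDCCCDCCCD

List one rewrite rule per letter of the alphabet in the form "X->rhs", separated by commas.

A->CD, B->CC, C->BA, D->BA

  step 2 ⇒ step 3: BABACCCDBABABABA ⇒ CC·CD·CC·CD·BA·BA·BA·BA·CC·CD·CC·CD·CC·CD·CC·CD
    A ↦ CD
    B ↦ CC
    C ↦ BA
    D ↦ BA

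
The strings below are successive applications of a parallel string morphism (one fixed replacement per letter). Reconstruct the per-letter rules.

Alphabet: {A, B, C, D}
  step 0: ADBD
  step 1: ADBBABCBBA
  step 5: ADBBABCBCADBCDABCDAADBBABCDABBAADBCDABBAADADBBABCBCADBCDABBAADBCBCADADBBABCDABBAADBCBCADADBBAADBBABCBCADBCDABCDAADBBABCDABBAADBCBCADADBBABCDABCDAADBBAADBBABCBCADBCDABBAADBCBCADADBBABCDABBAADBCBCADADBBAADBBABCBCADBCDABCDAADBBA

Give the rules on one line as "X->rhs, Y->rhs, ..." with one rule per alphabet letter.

A->AD, B->BC, C->DA, D->BBA

  step 0 ⇒ step 1: ADBD ⇒ AD·BBA·BC·BBA
    A ↦ AD
    B ↦ BC
    D ↦ BBA
    C ↦ DA  (constrained at step 1)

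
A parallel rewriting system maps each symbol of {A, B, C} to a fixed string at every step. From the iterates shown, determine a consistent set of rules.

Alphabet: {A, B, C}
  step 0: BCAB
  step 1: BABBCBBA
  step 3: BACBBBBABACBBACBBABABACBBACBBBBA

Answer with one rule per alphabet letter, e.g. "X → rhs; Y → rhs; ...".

  step 0 ⇒ step 1: BCAB ⇒ BA·BB·CB·BA
    A ↦ CB
    B ↦ BA
    C ↦ BB

A->CB, B->BA, C->BB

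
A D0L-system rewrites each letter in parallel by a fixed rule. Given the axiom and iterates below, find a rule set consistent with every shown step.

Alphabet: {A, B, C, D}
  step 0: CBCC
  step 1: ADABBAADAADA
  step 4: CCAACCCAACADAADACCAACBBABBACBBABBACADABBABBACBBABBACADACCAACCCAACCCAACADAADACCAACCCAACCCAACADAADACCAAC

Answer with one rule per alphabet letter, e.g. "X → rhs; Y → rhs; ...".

  step 0 ⇒ step 1: CBCC ⇒ ADA·BBA·ADA·ADA
    B ↦ BBA
    C ↦ ADA
    A ↦ C  (constrained at step 1)
    D ↦ CAA  (constrained at step 1)

A->C, B->BBA, C->ADA, D->CAA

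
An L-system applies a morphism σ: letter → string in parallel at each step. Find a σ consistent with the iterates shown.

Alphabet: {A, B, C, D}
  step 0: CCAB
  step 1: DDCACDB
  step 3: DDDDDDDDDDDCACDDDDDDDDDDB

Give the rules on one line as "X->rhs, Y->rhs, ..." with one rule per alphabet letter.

A->CAC, B->DB, C->D, D->DD

  step 0 ⇒ step 1: CCAB ⇒ D·D·CAC·DB
    A ↦ CAC
    B ↦ DB
    C ↦ D
    D ↦ DD  (constrained at step 1)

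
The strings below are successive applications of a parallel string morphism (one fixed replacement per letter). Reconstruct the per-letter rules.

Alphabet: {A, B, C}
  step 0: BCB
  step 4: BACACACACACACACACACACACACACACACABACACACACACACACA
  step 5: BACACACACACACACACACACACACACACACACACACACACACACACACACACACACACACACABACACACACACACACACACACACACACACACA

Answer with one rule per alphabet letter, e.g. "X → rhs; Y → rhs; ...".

A->CA, B->BA, C->CA

  step 4 ⇒ step 5: BACACACACACACACACACACACACACACACABACACACACACACACA ⇒ BA·CA·CA·CA·CA·CA·CA·CA·CA·CA·CA·CA·CA·CA·CA·CA·CA·CA·CA·CA·CA·CA·CA·CA·CA·CA·CA·CA·CA·CA·CA·CA·BA·CA·CA·CA·CA·CA·CA·CA·CA·CA·CA·CA·CA·CA·CA·CA
    A ↦ CA
    B ↦ BA
    C ↦ CA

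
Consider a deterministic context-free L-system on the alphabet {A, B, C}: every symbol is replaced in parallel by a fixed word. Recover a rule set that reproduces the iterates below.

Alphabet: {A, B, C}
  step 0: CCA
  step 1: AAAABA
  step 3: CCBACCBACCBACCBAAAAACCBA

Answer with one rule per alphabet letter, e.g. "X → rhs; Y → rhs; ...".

  step 0 ⇒ step 1: CCA ⇒ AA·AA·BA
    A ↦ BA
    C ↦ AA
    B ↦ CC  (constrained at step 1)

A->BA, B->CC, C->AA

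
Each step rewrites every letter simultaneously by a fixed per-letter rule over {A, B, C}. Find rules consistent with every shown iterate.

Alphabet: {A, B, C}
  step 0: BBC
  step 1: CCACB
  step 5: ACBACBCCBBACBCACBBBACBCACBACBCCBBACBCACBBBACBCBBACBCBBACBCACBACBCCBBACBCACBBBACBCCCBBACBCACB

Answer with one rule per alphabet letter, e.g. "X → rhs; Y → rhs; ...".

  step 0 ⇒ step 1: BBC ⇒ C·C·ACB
    B ↦ C
    C ↦ ACB
    A ↦ BB  (constrained at step 1)

A->BB, B->C, C->ACB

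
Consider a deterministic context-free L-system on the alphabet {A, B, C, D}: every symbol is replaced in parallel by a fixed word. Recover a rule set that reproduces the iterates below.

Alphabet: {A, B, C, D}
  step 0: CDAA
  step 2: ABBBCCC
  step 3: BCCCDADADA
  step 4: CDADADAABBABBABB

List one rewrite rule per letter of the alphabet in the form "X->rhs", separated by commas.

  step 3 ⇒ step 4: BCCCDADADA ⇒ C·DA·DA·DA·AB·B·AB·B·AB·B
    A ↦ B
    B ↦ C
    C ↦ DA
    D ↦ AB

A->B, B->C, C->DA, D->AB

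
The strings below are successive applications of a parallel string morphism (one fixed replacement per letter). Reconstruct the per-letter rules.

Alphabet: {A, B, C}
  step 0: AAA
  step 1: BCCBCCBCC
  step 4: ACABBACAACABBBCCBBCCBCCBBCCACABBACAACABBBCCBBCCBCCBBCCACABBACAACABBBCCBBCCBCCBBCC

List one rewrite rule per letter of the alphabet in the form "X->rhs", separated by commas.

A->BCC, B->ACA, C->B

  step 0 ⇒ step 1: AAA ⇒ BCC·BCC·BCC
    A ↦ BCC
    B ↦ ACA  (constrained at step 1)
    C ↦ B  (constrained at step 1)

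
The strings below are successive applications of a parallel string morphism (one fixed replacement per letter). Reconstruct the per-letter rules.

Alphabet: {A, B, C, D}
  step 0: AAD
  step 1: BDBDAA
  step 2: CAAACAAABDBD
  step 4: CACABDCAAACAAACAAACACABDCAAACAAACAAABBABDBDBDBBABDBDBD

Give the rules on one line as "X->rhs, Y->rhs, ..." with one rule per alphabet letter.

  step 1 ⇒ step 2: BDBDAA ⇒ CA·AA·CA·AA·BD·BD
    A ↦ BD
    B ↦ CA
    D ↦ AA
    C ↦ BBA  (constrained at step 2)

A->BD, B->CA, C->BBA, D->AA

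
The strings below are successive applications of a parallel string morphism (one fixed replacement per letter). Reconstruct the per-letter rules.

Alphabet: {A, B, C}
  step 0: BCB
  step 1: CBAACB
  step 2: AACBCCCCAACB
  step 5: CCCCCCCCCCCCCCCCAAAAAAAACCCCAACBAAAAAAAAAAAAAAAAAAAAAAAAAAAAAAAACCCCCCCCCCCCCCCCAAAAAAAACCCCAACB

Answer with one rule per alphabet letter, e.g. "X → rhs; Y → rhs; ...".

  step 1 ⇒ step 2: CBAACB ⇒ AA·CB·CC·CC·AA·CB
    A ↦ CC
    B ↦ CB
    C ↦ AA

A->CC, B->CB, C->AA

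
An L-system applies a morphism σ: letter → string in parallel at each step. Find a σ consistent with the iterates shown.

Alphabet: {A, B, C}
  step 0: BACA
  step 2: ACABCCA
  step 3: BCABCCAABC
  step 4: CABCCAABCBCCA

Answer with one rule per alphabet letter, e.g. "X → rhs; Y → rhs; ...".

  step 3 ⇒ step 4: BCABCCAABC ⇒ C·A·BC·C·A·A·BC·BC·C·A
    A ↦ BC
    B ↦ C
    C ↦ A

A->BC, B->C, C->A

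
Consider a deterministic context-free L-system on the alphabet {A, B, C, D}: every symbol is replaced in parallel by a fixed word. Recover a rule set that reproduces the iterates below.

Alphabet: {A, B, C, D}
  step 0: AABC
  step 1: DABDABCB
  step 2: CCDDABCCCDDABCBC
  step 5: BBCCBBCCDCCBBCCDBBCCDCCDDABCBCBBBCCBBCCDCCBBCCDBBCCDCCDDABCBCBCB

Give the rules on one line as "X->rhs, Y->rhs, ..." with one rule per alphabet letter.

A->DAB, B->C, C->B, D->CCD

  step 1 ⇒ step 2: DABDABCB ⇒ CCD·DAB·C·CCD·DAB·C·B·C
    A ↦ DAB
    B ↦ C
    C ↦ B
    D ↦ CCD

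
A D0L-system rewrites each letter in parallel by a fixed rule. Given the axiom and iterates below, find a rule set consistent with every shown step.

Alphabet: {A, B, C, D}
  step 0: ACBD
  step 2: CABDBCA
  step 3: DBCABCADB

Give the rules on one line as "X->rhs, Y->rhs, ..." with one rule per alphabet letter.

A->B, B->CA, C->D, D->B

  step 2 ⇒ step 3: CABDBCA ⇒ D·B·CA·B·CA·D·B
    A ↦ B
    B ↦ CA
    C ↦ D
    D ↦ B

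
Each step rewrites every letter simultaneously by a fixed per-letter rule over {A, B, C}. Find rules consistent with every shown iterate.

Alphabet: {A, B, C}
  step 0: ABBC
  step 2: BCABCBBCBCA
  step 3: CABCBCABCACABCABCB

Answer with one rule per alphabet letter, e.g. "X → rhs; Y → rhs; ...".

  step 2 ⇒ step 3: BCABCBBCBCA ⇒ CA·B·CB·CA·B·CA·CA·B·CA·B·CB
    A ↦ CB
    B ↦ CA
    C ↦ B

A->CB, B->CA, C->B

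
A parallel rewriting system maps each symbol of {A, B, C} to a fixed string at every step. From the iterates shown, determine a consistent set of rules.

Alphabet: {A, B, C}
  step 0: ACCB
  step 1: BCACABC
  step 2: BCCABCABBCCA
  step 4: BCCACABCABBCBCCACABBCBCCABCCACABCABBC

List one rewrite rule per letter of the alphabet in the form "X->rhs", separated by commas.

  step 1 ⇒ step 2: BCACABC ⇒ BC·CA·B·CA·B·BC·CA
    A ↦ B
    B ↦ BC
    C ↦ CA

A->B, B->BC, C->CA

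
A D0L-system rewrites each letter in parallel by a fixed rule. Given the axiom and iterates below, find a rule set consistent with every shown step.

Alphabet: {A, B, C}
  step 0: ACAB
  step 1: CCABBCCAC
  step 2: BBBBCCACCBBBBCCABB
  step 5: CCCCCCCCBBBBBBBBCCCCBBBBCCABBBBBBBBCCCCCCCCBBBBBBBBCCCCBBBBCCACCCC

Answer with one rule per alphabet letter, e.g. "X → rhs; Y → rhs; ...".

  step 1 ⇒ step 2: CCABBCCAC ⇒ BB·BB·CCA·C·C·BB·BB·CCA·BB
    A ↦ CCA
    B ↦ C
    C ↦ BB

A->CCA, B->C, C->BB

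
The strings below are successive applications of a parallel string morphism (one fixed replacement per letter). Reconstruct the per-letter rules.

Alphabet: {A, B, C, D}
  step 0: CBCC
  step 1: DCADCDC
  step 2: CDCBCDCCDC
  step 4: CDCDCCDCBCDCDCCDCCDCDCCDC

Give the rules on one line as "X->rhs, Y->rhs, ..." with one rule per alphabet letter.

A->B, B->A, C->DC, D->C

  step 1 ⇒ step 2: DCADCDC ⇒ C·DC·B·C·DC·C·DC
    A ↦ B
    C ↦ DC
    D ↦ C
  step 0 ⇒ step 1: CBCC ⇒ DC·A·DC·DC
    B ↦ A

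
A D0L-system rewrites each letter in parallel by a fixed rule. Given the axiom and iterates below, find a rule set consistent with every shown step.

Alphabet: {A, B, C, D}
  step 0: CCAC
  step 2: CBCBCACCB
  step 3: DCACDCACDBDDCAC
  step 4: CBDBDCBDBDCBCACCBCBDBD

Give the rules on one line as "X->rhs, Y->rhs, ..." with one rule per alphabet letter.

A->B, B->CAC, C->D, D->CB

  step 3 ⇒ step 4: DCACDCACDBDDCAC ⇒ CB·D·B·D·CB·D·B·D·CB·CAC·CB·CB·D·B·D
    A ↦ B
    B ↦ CAC
    C ↦ D
    D ↦ CB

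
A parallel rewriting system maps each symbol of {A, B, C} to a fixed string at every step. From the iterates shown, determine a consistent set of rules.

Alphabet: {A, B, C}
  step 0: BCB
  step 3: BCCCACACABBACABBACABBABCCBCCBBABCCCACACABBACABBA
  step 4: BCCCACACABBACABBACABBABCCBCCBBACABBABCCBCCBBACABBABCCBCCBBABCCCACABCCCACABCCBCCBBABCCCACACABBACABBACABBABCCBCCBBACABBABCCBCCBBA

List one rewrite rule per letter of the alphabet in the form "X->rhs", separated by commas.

  step 3 ⇒ step 4: BCCCACACABBACABBACABBABCCBCCBBABCCCACACABBACABBA ⇒ BCC·CA·CA·CA·BBA·CA·BBA·CA·BBA·BCC·BCC·BBA·CA·BBA·BCC·BCC·BBA·CA·BBA·BCC·BCC·BBA·BCC·CA·CA·BCC·CA·CA·BCC·BCC·BBA·BCC·CA·CA·CA·BBA·CA·BBA·CA·BBA·BCC·BCC·BBA·CA·BBA·BCC·BCC·BBA
    A ↦ BBA
    B ↦ BCC
    C ↦ CA

A->BBA, B->BCC, C->CA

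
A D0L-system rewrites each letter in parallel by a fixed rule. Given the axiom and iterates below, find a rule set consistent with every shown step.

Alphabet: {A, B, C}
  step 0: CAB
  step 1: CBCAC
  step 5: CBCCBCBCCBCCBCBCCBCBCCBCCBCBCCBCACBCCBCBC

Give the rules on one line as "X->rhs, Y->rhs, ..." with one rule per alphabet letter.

  step 0 ⇒ step 1: CAB ⇒ CB·CA·C
    A ↦ CA
    B ↦ C
    C ↦ CB

A->CA, B->C, C->CB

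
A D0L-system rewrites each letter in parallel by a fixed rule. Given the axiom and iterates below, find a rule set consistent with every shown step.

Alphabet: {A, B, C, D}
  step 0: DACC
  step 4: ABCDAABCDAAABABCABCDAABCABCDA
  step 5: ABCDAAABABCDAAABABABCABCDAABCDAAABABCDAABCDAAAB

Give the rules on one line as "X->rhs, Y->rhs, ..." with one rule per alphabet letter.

  step 4 ⇒ step 5: ABCDAABCDAAABABCABCDAABCABCDA ⇒ AB·C·DA·A·AB·AB·C·DA·A·AB·AB·AB·C·AB·C·DA·AB·C·DA·A·AB·AB·C·DA·AB·C·DA·A·AB
    A ↦ AB
    B ↦ C
    C ↦ DA
    D ↦ A

A->AB, B->C, C->DA, D->A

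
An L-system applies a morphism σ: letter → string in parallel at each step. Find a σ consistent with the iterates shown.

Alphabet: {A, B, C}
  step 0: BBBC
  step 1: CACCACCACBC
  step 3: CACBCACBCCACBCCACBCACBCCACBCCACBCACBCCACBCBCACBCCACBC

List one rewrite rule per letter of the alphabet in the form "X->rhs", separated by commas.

A->AC, B->CAC, C->BC

  step 0 ⇒ step 1: BBBC ⇒ CAC·CAC·CAC·BC
    B ↦ CAC
    C ↦ BC
    A ↦ AC  (constrained at step 1)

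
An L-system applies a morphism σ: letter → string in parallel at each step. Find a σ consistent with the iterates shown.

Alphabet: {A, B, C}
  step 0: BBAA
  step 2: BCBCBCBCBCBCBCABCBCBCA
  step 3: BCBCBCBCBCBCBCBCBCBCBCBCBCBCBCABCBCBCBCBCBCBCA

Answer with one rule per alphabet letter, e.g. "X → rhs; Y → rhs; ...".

A->BCA, B->BC, C->BC

  step 2 ⇒ step 3: BCBCBCBCBCBCBCABCBCBCA ⇒ BC·BC·BC·BC·BC·BC·BC·BC·BC·BC·BC·BC·BC·BC·BCA·BC·BC·BC·BC·BC·BC·BCA
    A ↦ BCA
    B ↦ BC
    C ↦ BC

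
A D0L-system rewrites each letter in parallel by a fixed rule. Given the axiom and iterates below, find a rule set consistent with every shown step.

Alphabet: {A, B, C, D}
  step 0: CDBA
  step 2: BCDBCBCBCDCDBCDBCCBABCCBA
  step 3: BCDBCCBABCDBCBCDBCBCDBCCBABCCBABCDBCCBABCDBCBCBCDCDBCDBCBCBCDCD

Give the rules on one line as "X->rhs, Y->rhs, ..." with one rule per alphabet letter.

  step 2 ⇒ step 3: BCDBCBCBCDCDBCDBCCBABCCBA ⇒ BCD·BC·CBA·BCD·BC·BCD·BC·BCD·BC·CBA·BC·CBA·BCD·BC·CBA·BCD·BC·BC·BCD·CD·BCD·BC·BC·BCD·CD
    A ↦ CD
    B ↦ BCD
    C ↦ BC
    D ↦ CBA

A->CD, B->BCD, C->BC, D->CBA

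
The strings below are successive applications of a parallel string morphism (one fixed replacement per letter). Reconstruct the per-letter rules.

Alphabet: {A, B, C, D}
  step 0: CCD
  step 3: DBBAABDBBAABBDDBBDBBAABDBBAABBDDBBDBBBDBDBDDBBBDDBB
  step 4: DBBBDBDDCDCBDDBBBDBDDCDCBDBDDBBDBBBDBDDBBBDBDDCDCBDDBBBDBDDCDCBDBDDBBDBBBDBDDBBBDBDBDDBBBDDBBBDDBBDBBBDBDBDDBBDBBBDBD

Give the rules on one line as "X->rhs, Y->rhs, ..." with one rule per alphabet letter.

  step 3 ⇒ step 4: DBBAABDBBAABBDDBBDBBAABDBBAABBDDBBDBBBDBDBDDBBBDDBB ⇒ DBB·BD·BD·DC·DC·BD·DBB·BD·BD·DC·DC·BD·BD·DBB·DBB·BD·BD·DBB·BD·BD·DC·DC·BD·DBB·BD·BD·DC·DC·BD·BD·DBB·DBB·BD·BD·DBB·BD·BD·BD·DBB·BD·DBB·BD·DBB·DBB·BD·BD·BD·DBB·DBB·BD·BD
    A ↦ DC
    B ↦ BD
    D ↦ DBB
    C ↦ AAB  (constrained at step 0)

A->DC, B->BD, C->AAB, D->DBB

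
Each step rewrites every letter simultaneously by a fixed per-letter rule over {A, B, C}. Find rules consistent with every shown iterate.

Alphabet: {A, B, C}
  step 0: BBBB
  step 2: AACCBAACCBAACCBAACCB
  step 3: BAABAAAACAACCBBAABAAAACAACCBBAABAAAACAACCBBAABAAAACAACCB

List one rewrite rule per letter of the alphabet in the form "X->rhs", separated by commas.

  step 2 ⇒ step 3: AACCBAACCBAACCBAACCB ⇒ BAA·BAA·AAC·AAC·CB·BAA·BAA·AAC·AAC·CB·BAA·BAA·AAC·AAC·CB·BAA·BAA·AAC·AAC·CB
    A ↦ BAA
    B ↦ CB
    C ↦ AAC

A->BAA, B->CB, C->AAC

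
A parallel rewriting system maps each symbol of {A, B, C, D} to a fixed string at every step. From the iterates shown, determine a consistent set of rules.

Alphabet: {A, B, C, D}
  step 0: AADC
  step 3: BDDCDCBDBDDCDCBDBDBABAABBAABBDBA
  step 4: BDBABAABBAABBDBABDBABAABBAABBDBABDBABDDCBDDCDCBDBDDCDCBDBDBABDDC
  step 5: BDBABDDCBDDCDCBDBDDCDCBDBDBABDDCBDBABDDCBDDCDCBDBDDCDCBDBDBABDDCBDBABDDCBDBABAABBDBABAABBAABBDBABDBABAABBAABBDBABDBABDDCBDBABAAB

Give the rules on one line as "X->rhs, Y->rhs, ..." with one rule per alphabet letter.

A->DC, B->BD, C->AB, D->BA

  step 4 ⇒ step 5: BDBABAABBAABBDBABDBABAABBAABBDBABDBABDDCBDDCDCBDBDDCDCBDBDBABDDC ⇒ BD·BA·BD·DC·BD·DC·DC·BD·BD·DC·DC·BD·BD·BA·BD·DC·BD·BA·BD·DC·BD·DC·DC·BD·BD·DC·DC·BD·BD·BA·BD·DC·BD·BA·BD·DC·BD·BA·BA·AB·BD·BA·BA·AB·BA·AB·BD·BA·BD·BA·BA·AB·BA·AB·BD·BA·BD·BA·BD·DC·BD·BA·BA·AB
    A ↦ DC
    B ↦ BD
    C ↦ AB
    D ↦ BA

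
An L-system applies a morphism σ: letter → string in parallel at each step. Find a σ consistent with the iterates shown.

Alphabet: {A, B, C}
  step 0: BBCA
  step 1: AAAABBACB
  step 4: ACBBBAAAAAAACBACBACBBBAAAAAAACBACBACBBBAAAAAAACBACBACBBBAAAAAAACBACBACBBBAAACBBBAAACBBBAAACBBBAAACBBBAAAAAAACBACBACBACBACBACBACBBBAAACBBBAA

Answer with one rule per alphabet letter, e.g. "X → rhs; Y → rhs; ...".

  step 0 ⇒ step 1: BBCA ⇒ AA·AA·BB·ACB
    A ↦ ACB
    B ↦ AA
    C ↦ BB

A->ACB, B->AA, C->BB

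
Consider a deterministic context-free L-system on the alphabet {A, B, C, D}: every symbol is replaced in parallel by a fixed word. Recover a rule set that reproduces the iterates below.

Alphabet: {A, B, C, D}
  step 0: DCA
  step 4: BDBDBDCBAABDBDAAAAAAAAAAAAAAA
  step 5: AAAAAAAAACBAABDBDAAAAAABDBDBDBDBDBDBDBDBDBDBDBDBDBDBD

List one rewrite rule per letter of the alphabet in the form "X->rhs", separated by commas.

A->BD, B->AA, C->CB, D->A

  step 4 ⇒ step 5: BDBDBDCBAABDBDAAAAAAAAAAAAAAA ⇒ AA·A·AA·A·AA·A·CB·AA·BD·BD·AA·A·AA·A·BD·BD·BD·BD·BD·BD·BD·BD·BD·BD·BD·BD·BD·BD·BD
    A ↦ BD
    B ↦ AA
    C ↦ CB
    D ↦ A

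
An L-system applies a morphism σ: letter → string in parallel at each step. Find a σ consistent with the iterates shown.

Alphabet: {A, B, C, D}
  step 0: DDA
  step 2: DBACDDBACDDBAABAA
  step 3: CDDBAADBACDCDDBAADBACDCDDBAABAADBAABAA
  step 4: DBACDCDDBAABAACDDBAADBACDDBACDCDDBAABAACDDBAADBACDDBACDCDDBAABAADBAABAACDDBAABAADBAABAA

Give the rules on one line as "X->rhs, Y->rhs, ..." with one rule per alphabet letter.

A->BAA, B->D, C->DBA, D->CD

  step 3 ⇒ step 4: CDDBAADBACDCDDBAADBACDCDDBAABAADBAABAA ⇒ DBA·CD·CD·D·BAA·BAA·CD·D·BAA·DBA·CD·DBA·CD·CD·D·BAA·BAA·CD·D·BAA·DBA·CD·DBA·CD·CD·D·BAA·BAA·D·BAA·BAA·CD·D·BAA·BAA·D·BAA·BAA
    A ↦ BAA
    B ↦ D
    C ↦ DBA
    D ↦ CD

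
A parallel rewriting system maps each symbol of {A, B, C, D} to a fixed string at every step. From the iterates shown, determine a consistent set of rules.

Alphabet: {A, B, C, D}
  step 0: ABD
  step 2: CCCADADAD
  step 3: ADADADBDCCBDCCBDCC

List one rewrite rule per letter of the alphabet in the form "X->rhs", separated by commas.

  step 2 ⇒ step 3: CCCADADAD ⇒ AD·AD·AD·BD·CC·BD·CC·BD·CC
    A ↦ BD
    C ↦ AD
    D ↦ CC
    B ↦ C  (constrained at step 0)

A->BD, B->C, C->AD, D->CC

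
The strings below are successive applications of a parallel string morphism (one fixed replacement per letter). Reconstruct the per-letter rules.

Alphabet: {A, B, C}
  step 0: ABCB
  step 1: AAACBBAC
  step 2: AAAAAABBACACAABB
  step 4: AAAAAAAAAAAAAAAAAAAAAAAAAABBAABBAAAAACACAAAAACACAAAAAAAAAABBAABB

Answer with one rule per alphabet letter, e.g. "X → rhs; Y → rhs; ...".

  step 1 ⇒ step 2: AAACBBAC ⇒ AA·AA·AA·BB·AC·AC·AA·BB
    A ↦ AA
    B ↦ AC
    C ↦ BB

A->AA, B->AC, C->BB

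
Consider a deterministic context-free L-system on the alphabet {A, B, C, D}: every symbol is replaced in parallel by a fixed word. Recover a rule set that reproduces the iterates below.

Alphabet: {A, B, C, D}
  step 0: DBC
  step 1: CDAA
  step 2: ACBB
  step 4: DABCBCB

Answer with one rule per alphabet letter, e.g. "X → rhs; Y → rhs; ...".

  step 1 ⇒ step 2: CDAA ⇒ A·C·B·B
    A ↦ B
    C ↦ A
    D ↦ C
  step 0 ⇒ step 1: DBC ⇒ C·DA·A
    B ↦ DA

A->B, B->DA, C->A, D->C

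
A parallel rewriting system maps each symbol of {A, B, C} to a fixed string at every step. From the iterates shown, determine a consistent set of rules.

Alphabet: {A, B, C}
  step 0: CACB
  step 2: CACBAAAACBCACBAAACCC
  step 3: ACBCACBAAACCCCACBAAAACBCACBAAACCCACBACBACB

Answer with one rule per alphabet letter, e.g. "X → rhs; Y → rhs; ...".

  step 2 ⇒ step 3: CACBAAAACBCACBAAACCC ⇒ ACB·C·ACB·AAA·C·C·C·C·ACB·AAA·ACB·C·ACB·AAA·C·C·C·ACB·ACB·ACB
    A ↦ C
    B ↦ AAA
    C ↦ ACB

A->C, B->AAA, C->ACB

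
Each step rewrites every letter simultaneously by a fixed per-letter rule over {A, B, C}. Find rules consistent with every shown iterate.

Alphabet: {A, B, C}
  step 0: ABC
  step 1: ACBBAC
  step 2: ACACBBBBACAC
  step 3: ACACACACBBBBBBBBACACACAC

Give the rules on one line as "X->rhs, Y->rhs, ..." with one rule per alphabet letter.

A->AC, B->BB, C->AC

  step 2 ⇒ step 3: ACACBBBBACAC ⇒ AC·AC·AC·AC·BB·BB·BB·BB·AC·AC·AC·AC
    A ↦ AC
    B ↦ BB
    C ↦ AC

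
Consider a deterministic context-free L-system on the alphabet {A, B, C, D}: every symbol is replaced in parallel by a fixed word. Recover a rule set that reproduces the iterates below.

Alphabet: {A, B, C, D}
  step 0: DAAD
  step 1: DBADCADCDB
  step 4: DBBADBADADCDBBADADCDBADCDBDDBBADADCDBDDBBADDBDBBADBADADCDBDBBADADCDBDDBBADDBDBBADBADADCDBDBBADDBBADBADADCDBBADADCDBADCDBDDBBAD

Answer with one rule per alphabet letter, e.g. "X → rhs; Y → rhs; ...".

A->ADC, B->BAD, C->D, D->DB

  step 0 ⇒ step 1: DAAD ⇒ DB·ADC·ADC·DB
    A ↦ ADC
    D ↦ DB
    B ↦ BAD  (constrained at step 1)
    C ↦ D  (constrained at step 1)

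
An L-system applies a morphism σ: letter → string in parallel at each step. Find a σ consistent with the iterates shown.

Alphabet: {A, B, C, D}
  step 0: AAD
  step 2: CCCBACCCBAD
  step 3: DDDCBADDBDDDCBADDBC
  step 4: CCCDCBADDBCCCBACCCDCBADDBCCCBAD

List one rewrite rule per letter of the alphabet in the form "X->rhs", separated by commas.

A->DDB, B->CBA, C->D, D->C

  step 3 ⇒ step 4: DDDCBADDBDDDCBADDBC ⇒ C·C·C·D·CBA·DDB·C·C·CBA·C·C·C·D·CBA·DDB·C·C·CBA·D
    A ↦ DDB
    B ↦ CBA
    C ↦ D
    D ↦ C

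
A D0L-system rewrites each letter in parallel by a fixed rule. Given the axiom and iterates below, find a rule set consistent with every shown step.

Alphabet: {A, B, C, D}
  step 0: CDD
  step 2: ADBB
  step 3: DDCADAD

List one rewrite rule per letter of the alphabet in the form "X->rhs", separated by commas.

  step 2 ⇒ step 3: ADBB ⇒ DD·C·AD·AD
    A ↦ DD
    B ↦ AD
    D ↦ C
    C ↦ B  (constrained at step 0)

A->DD, B->AD, C->B, D->C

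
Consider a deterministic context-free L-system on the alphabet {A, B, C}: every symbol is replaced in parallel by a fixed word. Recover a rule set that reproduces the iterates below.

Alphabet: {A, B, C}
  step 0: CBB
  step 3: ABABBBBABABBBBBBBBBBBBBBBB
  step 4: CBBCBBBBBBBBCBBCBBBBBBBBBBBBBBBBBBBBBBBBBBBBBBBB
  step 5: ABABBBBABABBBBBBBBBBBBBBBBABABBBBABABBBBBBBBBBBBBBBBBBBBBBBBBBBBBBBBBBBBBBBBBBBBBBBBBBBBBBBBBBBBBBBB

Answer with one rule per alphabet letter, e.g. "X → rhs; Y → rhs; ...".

  step 4 ⇒ step 5: CBBCBBBBBBBBCBBCBBBBBBBBBBBBBBBBBBBBBBBBBBBBBBBB ⇒ ABA·BB·BB·ABA·BB·BB·BB·BB·BB·BB·BB·BB·ABA·BB·BB·ABA·BB·BB·BB·BB·BB·BB·BB·BB·BB·BB·BB·BB·BB·BB·BB·BB·BB·BB·BB·BB·BB·BB·BB·BB·BB·BB·BB·BB·BB·BB·BB·BB
    B ↦ BB
    C ↦ ABA
  step 3 ⇒ step 4: ABABBBBABABBBBBBBBBBBBBBBB ⇒ C·BB·C·BB·BB·BB·BB·C·BB·C·BB·BB·BB·BB·BB·BB·BB·BB·BB·BB·BB·BB·BB·BB·BB·BB
    A ↦ C

A->C, B->BB, C->ABA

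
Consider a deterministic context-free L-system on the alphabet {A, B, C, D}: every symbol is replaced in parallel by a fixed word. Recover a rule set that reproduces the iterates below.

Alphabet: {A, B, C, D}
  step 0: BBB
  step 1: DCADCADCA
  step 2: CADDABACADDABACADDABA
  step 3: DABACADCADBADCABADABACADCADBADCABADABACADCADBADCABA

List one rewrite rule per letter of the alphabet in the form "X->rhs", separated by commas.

A->BA, B->DCA, C->DA, D->CAD

  step 2 ⇒ step 3: CADDABACADDABACADDABA ⇒ DA·BA·CAD·CAD·BA·DCA·BA·DA·BA·CAD·CAD·BA·DCA·BA·DA·BA·CAD·CAD·BA·DCA·BA
    A ↦ BA
    B ↦ DCA
    C ↦ DA
    D ↦ CAD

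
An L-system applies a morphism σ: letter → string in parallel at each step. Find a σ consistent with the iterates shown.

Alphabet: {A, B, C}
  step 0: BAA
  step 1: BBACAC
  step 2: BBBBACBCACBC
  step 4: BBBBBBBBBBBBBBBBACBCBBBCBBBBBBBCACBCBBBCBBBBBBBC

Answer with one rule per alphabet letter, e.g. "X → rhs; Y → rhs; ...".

  step 1 ⇒ step 2: BBACAC ⇒ BB·BB·AC·BC·AC·BC
    A ↦ AC
    B ↦ BB
    C ↦ BC

A->AC, B->BB, C->BC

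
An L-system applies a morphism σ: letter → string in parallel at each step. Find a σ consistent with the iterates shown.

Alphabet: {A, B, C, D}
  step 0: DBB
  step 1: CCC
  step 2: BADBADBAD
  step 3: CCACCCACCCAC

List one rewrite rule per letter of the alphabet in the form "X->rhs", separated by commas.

A->CA, B->C, C->BAD, D->C

  step 2 ⇒ step 3: BADBADBAD ⇒ C·CA·C·C·CA·C·C·CA·C
    A ↦ CA
    B ↦ C
    D ↦ C
  step 1 ⇒ step 2: CCC ⇒ BAD·BAD·BAD
    C ↦ BAD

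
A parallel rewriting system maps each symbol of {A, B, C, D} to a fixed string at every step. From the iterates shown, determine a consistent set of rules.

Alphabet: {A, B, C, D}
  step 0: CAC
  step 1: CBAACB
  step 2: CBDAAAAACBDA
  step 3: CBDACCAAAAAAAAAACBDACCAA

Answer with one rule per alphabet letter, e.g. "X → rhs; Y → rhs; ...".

A->AA, B->DA, C->CB, D->CC

  step 2 ⇒ step 3: CBDAAAAACBDA ⇒ CB·DA·CC·AA·AA·AA·AA·AA·CB·DA·CC·AA
    A ↦ AA
    B ↦ DA
    C ↦ CB
    D ↦ CC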